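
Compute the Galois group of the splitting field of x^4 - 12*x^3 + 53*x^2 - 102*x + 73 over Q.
4T2: V_4

The polynomial is an irreducible quartic over Q and its discriminant is 144 = 12^2, a perfect square, so the Galois group is contained in A_4. The resolvent cubic y^3 - 53*y^2 + 932*y - 5440 splits completely over Q, which gives the Klein four-group V_4.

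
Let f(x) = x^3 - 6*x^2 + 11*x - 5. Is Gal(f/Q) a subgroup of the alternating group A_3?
The polynomial is irreducible of degree 3 over Q. Its discriminant is -23, which is not a perfect square. A Galois group lies in the alternating group exactly when the discriminant is a square in Q, so the Galois group (S_3) is not contained in A_3.

No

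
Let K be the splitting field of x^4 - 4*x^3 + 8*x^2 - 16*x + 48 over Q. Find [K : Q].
The degree of the splitting field over Q equals the order of the Galois group, so first determine the group. The polynomial is an irreducible quartic over Q and its discriminant is 12845056 = 3584^2, a perfect square, so the Galois group is contained in A_4. The resolvent cubic y^3 - 8*y^2 - 128*y + 512 is irreducible over Q. An irreducible resolvent with square discriminant gives A_4. The Galois group A_4 (4T4) has order 12, so the splitting field has degree 12 over Q.

12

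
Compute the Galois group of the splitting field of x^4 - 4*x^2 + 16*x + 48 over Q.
The polynomial is an irreducible quartic over Q and its discriminant is 15007744, which is not a perfect square, so the Galois group is not contained in A_4. The resolvent cubic y^3 + 4*y^2 - 192*y - 1024 is irreducible over Q. An irreducible resolvent with non-square discriminant gives S_4.

S_4 (order 24)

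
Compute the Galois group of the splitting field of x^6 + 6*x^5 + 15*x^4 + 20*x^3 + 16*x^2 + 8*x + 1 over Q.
S_4 (order 24)

The polynomial f is an irreducible sextic over Q, so G = Gal(f/Q) is one of the 16 transitive subgroups 6T1, ..., 6T16 of S_6. The discriminant of f is 61504 = 248^2, a perfect square, so G is contained in A_6. The transitive groups of degree 6 contained in A_6 are: A_4 (6T4, order 12), S_4 (6T7, order 24), (C_3 x C_3) : C_4 (6T10, order 36), PSL(2,5) (6T12, order 60), A_6 (6T15, order 360). By Dedekind's theorem, for a prime p not dividing disc(f) the degrees of the irreducible factors of f mod p form the cycle type of an element of G. Factoring f modulo the 79 such primes p <= 419 (skipping 2, 31, which divide the discriminant), each new pattern first appears at: mod 3: f = (x^2 + 2x + 2)(x^4 + x^3 + 2x^2 + 2x + 2), pattern 4+2; mod 5: f = (x^3 + 2x^2 + 4x + 4)(x^3 + 4x^2 + 3x + 4), pattern 3+3; mod 11: f = (x + 4)(x + 9)(x^2 + 6x + 1)(x^2 + 9x + 4), pattern 2+2+1+1; mod 67: f = (x + 3)(x + 4)(x + 12)(x + 57)(x + 65)(x + 66), pattern 1+1+1+1+1+1. No other pattern occurs in this range, so the set of observed cycle types is {4+2, 3+3, 2+2+1+1, 1+1+1+1+1+1}. The candidates containing elements of all these cycle types are S_4 (6T7) of order 24, (C_3 x C_3) : C_4 (6T10) of order 36, A_6 (6T15) of order 360; the others are excluded. The observed types are precisely the cycle types that occur in S_4 (6T7). Each of the other remaining candidates has further cycle types, and by the Chebotarev density theorem the matching factorization patterns would occur for a proportion of primes equal to their share of the group: (C_3 x C_3) : C_4 (6T10) additionally contains elements of type 3+1+1+1 (4 of its 36 elements, about 11% of primes); A_6 (6T15) additionally contains elements of type 5+1, 3+1+1+1 (184 of its 360 elements, about 51% of primes). None of the 79 primes tested shows any such pattern (for each of these groups the chance of that is below 10^-4), which rules them out. Hence G = S_4 (6T7), of order 24.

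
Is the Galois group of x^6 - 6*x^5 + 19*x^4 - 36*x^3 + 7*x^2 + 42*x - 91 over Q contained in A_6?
The polynomial is irreducible of degree 6 over Q. Its discriminant is 164995463643136 = 12845056^2, a perfect square. A Galois group lies in the alternating group exactly when the discriminant is a square in Q, so the Galois group (A_4) is contained in A_6.

Yes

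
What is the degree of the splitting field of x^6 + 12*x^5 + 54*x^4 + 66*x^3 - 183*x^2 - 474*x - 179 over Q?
The degree of the splitting field over Q equals the order of the Galois group, so first determine the group. The polynomial f is an irreducible sextic over Q, so G = Gal(f/Q) is one of the 16 transitive subgroups 6T1, ..., 6T16 of S_6. The discriminant of f is -153891765817344, which is not a perfect square, so G is not contained in A_6. The transitive groups of degree 6 not contained in A_6 are: C_6 (6T1, order 6), S_3 (6T2, order 6), D_6 (6T3, order 12), C_3 x S_3 (6T5, order 18), A_4 x C_2 (6T6, order 24), S_4 (6T8, order 24), S_3 x S_3 (6T9, order 36), S_4 x C_2 (6T11, order 48), (S_3 x S_3) : C_2 (6T13, order 72), PGL(2,5) (6T14, order 120), S_6 (6T16, order 720). By Dedekind's theorem, for a prime p not dividing disc(f) the degrees of the irreducible factors of f mod p form the cycle type of an element of G. Factoring f modulo the 33 such primes p <= 149 (skipping 2, 3, which divide the discriminant), each new pattern first appears at: mod 5: f = (x^3 + 3x + 2)(x^3 + 2x^2 + x + 3), pattern 3+3; mod 7: f = (x^6 + 5x^5 + 5x^4 + 3x^3 + 6x^2 + 2x + 3), pattern 6; mod 17: f = (x + 5)(x + 7)(x^2 + 7x + 14)(x^2 + 10x + 3), pattern 2+2+1+1; mod 19: f = (x + 6)(x + 11)(x + 17)(x + 18)(x^2 + 17x + 8), pattern 2+1+1+1+1; mod 71: f = (x^2 + 36x + 33)(x^2 + 54x + 48)(x^2 + 64x + 8), pattern 2+2+2. No other pattern occurs in this range, so the set of observed cycle types is {3+3, 6, 2+2+1+1, 2+1+1+1+1, 2+2+2}. The candidates containing elements of all these cycle types are A_4 x C_2 (6T6) of order 24, S_4 x C_2 (6T11) of order 48, (S_3 x S_3) : C_2 (6T13) of order 72, S_6 (6T16) of order 720; the others are excluded. The observed types are precisely the cycle types that occur in A_4 x C_2 (6T6) (apart from the identity). Each of the other remaining candidates has further cycle types, and by the Chebotarev density theorem the matching factorization patterns would occur for a proportion of primes equal to their share of the group: S_4 x C_2 (6T11) additionally contains elements of type 4+2, 4+1+1 (12 of its 48 elements, about 25% of primes); (S_3 x S_3) : C_2 (6T13) additionally contains elements of type 4+2, 3+2+1, 3+1+1+1 (34 of its 72 elements, about 47% of primes); S_6 (6T16) additionally contains elements of type 5+1, 4+2, 4+1+1, 3+2+1, 3+1+1+1 (484 of its 720 elements, about 67% of primes). None of the 33 primes tested shows any such pattern (for each of these groups the chance of that is below 10^-4), which rules them out. Hence G = A_4 x C_2 (6T6), of order 24. The Galois group A_4 x C_2 (6T6) has order 24, so the splitting field has degree 24 over Q.

24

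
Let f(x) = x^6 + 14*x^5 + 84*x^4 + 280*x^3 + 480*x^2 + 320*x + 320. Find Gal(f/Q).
(C_3 x C_3) : C_4 (also written G36+)

The polynomial f is an irreducible sextic over Q, so G = Gal(f/Q) is one of the 16 transitive subgroups 6T1, ..., 6T16 of S_6. The discriminant of f is 564385546240000 = 23756800^2, a perfect square, so G is contained in A_6. The transitive groups of degree 6 contained in A_6 are: A_4 (6T4, order 12), S_4 (6T7, order 24), (C_3 x C_3) : C_4 (6T10, order 36), PSL(2,5) (6T12, order 60), A_6 (6T15, order 360). By Dedekind's theorem, for a prime p not dividing disc(f) the degrees of the irreducible factors of f mod p form the cycle type of an element of G. Factoring f modulo the 19 such primes p <= 79 (skipping 2, 5, 29, which divide the discriminant), each new pattern first appears at: mod 3: f = (x^2 + x + 2)(x^4 + x^3 + 2x + 1), pattern 4+2; mod 11: f = (x^3 + 8x + 5)(x^3 + 3x^2 + 10x + 9), pattern 3+3; mod 19: f = (x + 5)(x + 7)(x^2 + 9x + 10)(x^2 + 12x + 2), pattern 2+2+1+1; mod 61: f = (x + 11)(x + 25)(x + 58)(x^3 + 42x^2 + 56x + 51), pattern 3+1+1+1. No other pattern occurs in this range, so the set of observed cycle types is {4+2, 3+3, 2+2+1+1, 3+1+1+1}. The candidates containing elements of all these cycle types are (C_3 x C_3) : C_4 (6T10) of order 36, A_6 (6T15) of order 360; the others are excluded. The observed types are precisely the cycle types that occur in (C_3 x C_3) : C_4 (6T10) (apart from the identity). Each of the other remaining candidates has further cycle types, and by the Chebotarev density theorem the matching factorization patterns would occur for a proportion of primes equal to their share of the group: A_6 (6T15) additionally contains elements of type 5+1 (144 of its 360 elements, about 40% of primes). None of the 19 primes tested shows any such pattern (for each of these groups the chance of that is below 10^-4), which rules them out. Hence G = (C_3 x C_3) : C_4 (6T10), of order 36.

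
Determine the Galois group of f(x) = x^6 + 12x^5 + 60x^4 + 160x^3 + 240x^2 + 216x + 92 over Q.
The polynomial f is an irreducible sextic over Q, so G = Gal(f/Q) is one of the 16 transitive subgroups 6T1, ..., 6T16 of S_6. The discriminant of f is 746496000000 = 864000^2, a perfect square, so G is contained in A_6. The transitive groups of degree 6 contained in A_6 are: A_4 (6T4, order 12), S_4 (6T7, order 24), (C_3 x C_3) : C_4 (6T10, order 36), PSL(2,5) (6T12, order 60), A_6 (6T15, order 360). By Dedekind's theorem, for a prime p not dividing disc(f) the degrees of the irreducible factors of f mod p form the cycle type of an element of G. Factoring f modulo the 6 such primes p <= 23 (skipping 2, 3, 5, which divide the discriminant), each new pattern first appears at: mod 7: f = (x + 5)(x^5 + 4x^3 + 2x + 3), pattern 5+1; mod 23: f = (x)(x + 9)(x + 14)(x^3 + 12x^2 + 3x + 5), pattern 3+1+1+1. No other pattern occurs in this range, so the set of observed cycle types is {5+1, 3+1+1+1}. Among the candidates above, the only group containing elements of all these cycle types is A_6 (6T15) — each of A_4 (6T4), S_4 (6T7), (C_3 x C_3) : C_4 (6T10), PSL(2,5) (6T12) lacks at least one of them. Hence G = A_6 (6T15), of order 360.

6T15: A_6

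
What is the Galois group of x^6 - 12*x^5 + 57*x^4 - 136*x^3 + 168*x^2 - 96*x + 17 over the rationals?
The polynomial f is an irreducible sextic over Q, so G = Gal(f/Q) is one of the 16 transitive subgroups 6T1, ..., 6T16 of S_6. The discriminant of f is -419904, which is not a perfect square, so G is not contained in A_6. The transitive groups of degree 6 not contained in A_6 are: C_6 (6T1, order 6), S_3 (6T2, order 6), D_6 (6T3, order 12), C_3 x S_3 (6T5, order 18), A_4 x C_2 (6T6, order 24), S_4 (6T8, order 24), S_3 x S_3 (6T9, order 36), S_4 x C_2 (6T11, order 48), (S_3 x S_3) : C_2 (6T13, order 72), PGL(2,5) (6T14, order 120), S_6 (6T16, order 720). By Dedekind's theorem, for a prime p not dividing disc(f) the degrees of the irreducible factors of f mod p form the cycle type of an element of G. Factoring f modulo the 33 such primes p <= 149 (skipping 2, 3, which divide the discriminant), each new pattern first appears at: mod 5: f = (x^3 + 2x + 1)(x^3 + 3x^2 + 2), pattern 3+3; mod 7: f = (x^6 + 2x^5 + x^4 + 4x^3 + 2x + 3), pattern 6; mod 17: f = (x)(x + 13)(x^2 + 13x + 10)(x^2 + 13x + 16), pattern 2+2+1+1; mod 19: f = (x + 4)(x + 5)(x + 10)(x + 11)(x^2 + 15x + 10), pattern 2+1+1+1+1; mod 71: f = (x^2 + 67x + 44)(x^2 + 67x + 49)(x^2 + 67x + 58), pattern 2+2+2. No other pattern occurs in this range, so the set of observed cycle types is {3+3, 6, 2+2+1+1, 2+1+1+1+1, 2+2+2}. The candidates containing elements of all these cycle types are A_4 x C_2 (6T6) of order 24, S_4 x C_2 (6T11) of order 48, (S_3 x S_3) : C_2 (6T13) of order 72, S_6 (6T16) of order 720; the others are excluded. The observed types are precisely the cycle types that occur in A_4 x C_2 (6T6) (apart from the identity). Each of the other remaining candidates has further cycle types, and by the Chebotarev density theorem the matching factorization patterns would occur for a proportion of primes equal to their share of the group: S_4 x C_2 (6T11) additionally contains elements of type 4+2, 4+1+1 (12 of its 48 elements, about 25% of primes); (S_3 x S_3) : C_2 (6T13) additionally contains elements of type 4+2, 3+2+1, 3+1+1+1 (34 of its 72 elements, about 47% of primes); S_6 (6T16) additionally contains elements of type 5+1, 4+2, 4+1+1, 3+2+1, 3+1+1+1 (484 of its 720 elements, about 67% of primes). None of the 33 primes tested shows any such pattern (for each of these groups the chance of that is below 10^-4), which rules them out. Hence G = A_4 x C_2 (6T6), of order 24.

A_4 x C_2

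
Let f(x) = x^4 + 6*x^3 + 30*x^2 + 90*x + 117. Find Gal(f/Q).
4T2: V_4

The polynomial is an irreducible quartic over Q and its discriminant is 41990400 = 6480^2, a perfect square, so the Galois group is contained in A_4. The resolvent cubic y^3 - 30*y^2 + 72*y + 1728 splits completely over Q, which gives the Klein four-group V_4.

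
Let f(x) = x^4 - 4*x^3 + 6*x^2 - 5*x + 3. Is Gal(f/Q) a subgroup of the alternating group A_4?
No

The polynomial is irreducible of degree 4 over Q. Its discriminant is 229, which is not a perfect square. A Galois group lies in the alternating group exactly when the discriminant is a square in Q, so the Galois group (S_4) is not contained in A_4.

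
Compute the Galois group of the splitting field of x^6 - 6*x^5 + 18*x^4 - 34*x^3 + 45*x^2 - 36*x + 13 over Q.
6T14: PGL(2,5)

The polynomial f is an irreducible sextic over Q, so G = Gal(f/Q) is one of the 16 transitive subgroups 6T1, ..., 6T16 of S_6. The discriminant of f is -16003008, which is not a perfect square, so G is not contained in A_6. The transitive groups of degree 6 not contained in A_6 are: C_6 (6T1, order 6), S_3 (6T2, order 6), D_6 (6T3, order 12), C_3 x S_3 (6T5, order 18), A_4 x C_2 (6T6, order 24), S_4 (6T8, order 24), S_3 x S_3 (6T9, order 36), S_4 x C_2 (6T11, order 48), (S_3 x S_3) : C_2 (6T13, order 72), PGL(2,5) (6T14, order 120), S_6 (6T16, order 720). By Dedekind's theorem, for a prime p not dividing disc(f) the degrees of the irreducible factors of f mod p form the cycle type of an element of G. Factoring f modulo the 21 such primes p <= 89 (skipping 2, 3, 7, which divide the discriminant), each new pattern first appears at: mod 5: f = (x^6 + 4x^5 + 3x^4 + x^3 + 4x + 3), pattern 6; mod 11: f = (x + 8)(x^5 + 8x^4 + 9x^3 + 4x^2 + 2x + 3), pattern 5+1; mod 13: f = (x)(x + 4)(x^4 + 3x^3 + 6x^2 + 7x + 4), pattern 4+1+1; mod 23: f = (x + 2)(x + 6)(x^2 + 3x + 21)(x^2 + 6x + 10), pattern 2+2+1+1; mod 43: f = (x^3 + 16x^2 + 30x + 18)(x^3 + 21x^2 + 39x + 27), pattern 3+3; mod 61: f = (x^2 + 30x + 2)(x^2 + 41x + 31)(x^2 + 45x + 13), pattern 2+2+2. No other pattern occurs in this range, so the set of observed cycle types is {6, 5+1, 4+1+1, 2+2+1+1, 3+3, 2+2+2}. The candidates containing elements of all these cycle types are PGL(2,5) (6T14) of order 120, S_6 (6T16) of order 720; the others are excluded. The observed types are precisely the cycle types that occur in PGL(2,5) (6T14) (apart from the identity). Each of the other remaining candidates has further cycle types, and by the Chebotarev density theorem the matching factorization patterns would occur for a proportion of primes equal to their share of the group: S_6 (6T16) additionally contains elements of type 4+2, 3+2+1, 3+1+1+1, 2+1+1+1+1 (265 of its 720 elements, about 37% of primes). None of the 21 primes tested shows any such pattern (for each of these groups the chance of that is below 10^-4), which rules them out. Hence G = PGL(2,5) (6T14), of order 120.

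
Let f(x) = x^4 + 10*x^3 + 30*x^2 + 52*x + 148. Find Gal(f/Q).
The polynomial is an irreducible quartic over Q and its discriminant is 41990400 = 6480^2, a perfect square, so the Galois group is contained in A_4. The resolvent cubic y^3 - 30*y^2 - 72*y + 256 splits completely over Q, which gives the Klein four-group V_4.

V_4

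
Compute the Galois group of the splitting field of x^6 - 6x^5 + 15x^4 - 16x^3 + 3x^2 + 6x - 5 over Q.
S_3 x S_3 (also written G36-)

The polynomial f is an irreducible sextic over Q, so G = Gal(f/Q) is one of the 16 transitive subgroups 6T1, ..., 6T16 of S_6. The discriminant of f is 40310784, which is not a perfect square, so G is not contained in A_6. The transitive groups of degree 6 not contained in A_6 are: C_6 (6T1, order 6), S_3 (6T2, order 6), D_6 (6T3, order 12), C_3 x S_3 (6T5, order 18), A_4 x C_2 (6T6, order 24), S_4 (6T8, order 24), S_3 x S_3 (6T9, order 36), S_4 x C_2 (6T11, order 48), (S_3 x S_3) : C_2 (6T13, order 72), PGL(2,5) (6T14, order 120), S_6 (6T16, order 720). By Dedekind's theorem, for a prime p not dividing disc(f) the degrees of the irreducible factors of f mod p form the cycle type of an element of G. Factoring f modulo the 14 such primes p <= 53 (skipping 2, 3, which divide the discriminant), each new pattern first appears at: mod 5: f = (x)(x + 1)(x^2 + x + 2)(x^2 + 2x + 3), pattern 2+2+1+1; mod 7: f = (x^6 + x^5 + x^4 + 5x^3 + 3x^2 + 6x + 2), pattern 6; mod 19: f = (x + 3)(x + 5)(x + 8)(x^3 + 16x^2 + 3x + 15), pattern 3+1+1+1; mod 31: f = (x^2 + 10)(x^2 + 8x + 18)(x^2 + 17x + 6), pattern 2+2+2; mod 43: f = (x^3 + 40x^2 + 3x + 8)(x^3 + 40x^2 + 3x + 37), pattern 3+3. No other pattern occurs in this range, so the set of observed cycle types is {2+2+1+1, 6, 3+1+1+1, 2+2+2, 3+3}. The candidates containing elements of all these cycle types are S_3 x S_3 (6T9) of order 36, (S_3 x S_3) : C_2 (6T13) of order 72, S_6 (6T16) of order 720; the others are excluded. The observed types are precisely the cycle types that occur in S_3 x S_3 (6T9) (apart from the identity). Each of the other remaining candidates has further cycle types, and by the Chebotarev density theorem the matching factorization patterns would occur for a proportion of primes equal to their share of the group: (S_3 x S_3) : C_2 (6T13) additionally contains elements of type 4+2, 3+2+1, 2+1+1+1+1 (36 of its 72 elements, about 50% of primes); S_6 (6T16) additionally contains elements of type 5+1, 4+2, 4+1+1, 3+2+1, 2+1+1+1+1 (459 of its 720 elements, about 64% of primes). None of the 14 primes tested shows any such pattern (for each of these groups the chance of that is below 10^-4), which rules them out. Hence G = S_3 x S_3 (6T9), of order 36.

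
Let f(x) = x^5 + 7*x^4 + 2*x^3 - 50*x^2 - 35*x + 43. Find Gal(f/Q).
5T1: C_5

The polynomial f is an irreducible quintic over Q, so G = Gal(f/Q) is a transitive subgroup of S_5: one of C_5 (5T1, order 5), D_5 (5T2, order 10), F_20 (5T3, order 20), A_5 (5T4, order 60) or S_5 (5T5, order 120). The discriminant of f is 15352201216 = 123904^2, a perfect square, so G is contained in A_5. The transitive groups of degree 5 contained in A_5 are: C_5 (5T1, order 5), D_5 (5T2, order 10), A_5 (5T4, order 60). By Dedekind's theorem, for a prime p not dividing disc(f) the degrees of the irreducible factors of f mod p form the cycle type of an element of G. Factoring f modulo the 14 such primes p <= 53 (skipping 2, 11, which divide the discriminant), each new pattern first appears at: mod 3: f = (x^5 + x^4 + 2x^3 + x^2 + x + 1), pattern 5; mod 23: f = (x + 2)(x + 4)(x + 12)(x + 16)(x + 19), pattern 1+1+1+1+1. No other pattern occurs in this range, so the set of observed cycle types is {5, 1+1+1+1+1}. The candidates containing elements of all these cycle types are C_5 (5T1) of order 5, D_5 (5T2) of order 10, A_5 (5T4) of order 60; the others are excluded. The observed types are precisely the cycle types that occur in C_5 (5T1). Each of the other remaining candidates has further cycle types, and by the Chebotarev density theorem the matching factorization patterns would occur for a proportion of primes equal to their share of the group: D_5 (5T2) additionally contains elements of type 2+2+1 (5 of its 10 elements, about 50% of primes); A_5 (5T4) additionally contains elements of type 3+1+1, 2+2+1 (35 of its 60 elements, about 58% of primes). None of the 14 primes tested shows any such pattern (for each of these groups the chance of that is below 10^-4), which rules them out. Hence G = C_5 (5T1), of order 5.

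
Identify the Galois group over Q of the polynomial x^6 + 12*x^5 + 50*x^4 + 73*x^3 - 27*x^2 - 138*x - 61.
The polynomial f is an irreducible sextic over Q, so G = Gal(f/Q) is one of the 16 transitive subgroups 6T1, ..., 6T16 of S_6. The discriminant of f is 30991489 = 5567^2, a perfect square, so G is contained in A_6. The transitive groups of degree 6 contained in A_6 are: A_4 (6T4, order 12), S_4 (6T7, order 24), (C_3 x C_3) : C_4 (6T10, order 36), PSL(2,5) (6T12, order 60), A_6 (6T15, order 360). By Dedekind's theorem, for a prime p not dividing disc(f) the degrees of the irreducible factors of f mod p form the cycle type of an element of G. Factoring f modulo the 21 such primes p <= 79 (skipping 19, which divides the discriminant), each new pattern first appears at: mod 2: f = (x + 1)(x^5 + x^4 + x^3 + x + 1), pattern 5+1; mod 7: f = (x^3 + x^2 + 3x + 5)(x^3 + 4x^2 + x + 6), pattern 3+3; mod 61: f = (x)(x + 39)(x^2 + 15x + 13)(x^2 + 19x + 12), pattern 2+2+1+1. No other pattern occurs in this range, so the set of observed cycle types is {5+1, 3+3, 2+2+1+1}. The candidates containing elements of all these cycle types are PSL(2,5) (6T12) of order 60, A_6 (6T15) of order 360; the others are excluded. The observed types are precisely the cycle types that occur in PSL(2,5) (6T12) (apart from the identity). Each of the other remaining candidates has further cycle types, and by the Chebotarev density theorem the matching factorization patterns would occur for a proportion of primes equal to their share of the group: A_6 (6T15) additionally contains elements of type 4+2, 3+1+1+1 (130 of its 360 elements, about 36% of primes). None of the 21 primes tested shows any such pattern (for each of these groups the chance of that is below 10^-4), which rules them out. Hence G = PSL(2,5) (6T12), of order 60.

PSL(2,5)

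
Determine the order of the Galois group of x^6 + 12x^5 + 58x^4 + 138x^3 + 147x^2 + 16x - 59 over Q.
24

The degree of the splitting field over Q equals the order of the Galois group, so first determine the group. The polynomial f is an irreducible sextic over Q, so G = Gal(f/Q) is one of the 16 transitive subgroups 6T1, ..., 6T16 of S_6. The discriminant of f is 95101504 = 9752^2, a perfect square, so G is contained in A_6. The transitive groups of degree 6 contained in A_6 are: A_4 (6T4, order 12), S_4 (6T7, order 24), (C_3 x C_3) : C_4 (6T10, order 36), PSL(2,5) (6T12, order 60), A_6 (6T15, order 360). By Dedekind's theorem, for a prime p not dividing disc(f) the degrees of the irreducible factors of f mod p form the cycle type of an element of G. Factoring f modulo the 79 such primes p <= 421 (skipping 2, 23, 53, which divide the discriminant), each new pattern first appears at: mod 3: f = (x^3 + x^2 + 2)(x^3 + 2x^2 + 2x + 2), pattern 3+3; mod 5: f = (x^2 + 3)(x^4 + 2x^3 + 2x + 2), pattern 4+2; mod 19: f = (x + 1)(x + 10)(x^2 + 6)(x^2 + x + 12), pattern 2+2+1+1; mod 223: f = (x + 17)(x + 41)(x + 84)(x + 155)(x + 176)(x + 208), pattern 1+1+1+1+1+1. No other pattern occurs in this range, so the set of observed cycle types is {3+3, 4+2, 2+2+1+1, 1+1+1+1+1+1}. The candidates containing elements of all these cycle types are S_4 (6T7) of order 24, (C_3 x C_3) : C_4 (6T10) of order 36, A_6 (6T15) of order 360; the others are excluded. The observed types are precisely the cycle types that occur in S_4 (6T7). Each of the other remaining candidates has further cycle types, and by the Chebotarev density theorem the matching factorization patterns would occur for a proportion of primes equal to their share of the group: (C_3 x C_3) : C_4 (6T10) additionally contains elements of type 3+1+1+1 (4 of its 36 elements, about 11% of primes); A_6 (6T15) additionally contains elements of type 5+1, 3+1+1+1 (184 of its 360 elements, about 51% of primes). None of the 79 primes tested shows any such pattern (for each of these groups the chance of that is below 10^-4), which rules them out. Hence G = S_4 (6T7), of order 24. The Galois group S_4 (6T7) has order 24, so the splitting field has degree 24 over Q.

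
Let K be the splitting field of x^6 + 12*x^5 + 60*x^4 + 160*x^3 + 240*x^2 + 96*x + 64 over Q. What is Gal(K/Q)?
(S_3 x S_3) : C_2

The polynomial f is an irreducible sextic over Q, so G = Gal(f/Q) is one of the 16 transitive subgroups 6T1, ..., 6T16 of S_6. The discriminant of f is -9727331052552192, which is not a perfect square, so G is not contained in A_6. The transitive groups of degree 6 not contained in A_6 are: C_6 (6T1, order 6), S_3 (6T2, order 6), D_6 (6T3, order 12), C_3 x S_3 (6T5, order 18), A_4 x C_2 (6T6, order 24), S_4 (6T8, order 24), S_3 x S_3 (6T9, order 36), S_4 x C_2 (6T11, order 48), (S_3 x S_3) : C_2 (6T13, order 72), PGL(2,5) (6T14, order 120), S_6 (6T16, order 720). By Dedekind's theorem, for a prime p not dividing disc(f) the degrees of the irreducible factors of f mod p form the cycle type of an element of G. Factoring f modulo the 27 such primes p <= 127 (skipping 2, 3, 17, 43, which divide the discriminant), each new pattern first appears at: mod 5: f = (x^6 + 2x^5 + x + 4), pattern 6; mod 7: f = (x + 4)(x^2 + 5x + 2)(x^3 + 3x^2 + 4x + 1), pattern 3+2+1; mod 11: f = (x^2 + 4)(x^4 + x^3 + x^2 + 2x + 5), pattern 4+2; mod 13: f = (x + 5)(x + 8)(x^2 + 2x + 12)(x^2 + 10x + 1), pattern 2+2+1+1; mod 61: f = (x + 21)(x + 43)(x + 55)(x + 59)(x^2 + 17x + 47), pattern 2+1+1+1+1; mod 97: f = (x + 1)(x + 75)(x + 79)(x^3 + 51x^2 + 44x + 8), pattern 3+1+1+1; mod 113: f = (x^2 + 27x + 18)(x^2 + 102x + 36)(x^2 + 109x + 28), pattern 2+2+2; mod 127: f = (x^3 + 55x^2 + 26x + 8)(x^3 + 84x^2 + 113x + 8), pattern 3+3. No other pattern occurs in this range, so the set of observed cycle types is {6, 3+2+1, 4+2, 2+2+1+1, 2+1+1+1+1, 3+1+1+1, 2+2+2, 3+3}. The candidates containing elements of all these cycle types are (S_3 x S_3) : C_2 (6T13) of order 72, S_6 (6T16) of order 720; the others are excluded. The observed types are precisely the cycle types that occur in (S_3 x S_3) : C_2 (6T13) (apart from the identity). Each of the other remaining candidates has further cycle types, and by the Chebotarev density theorem the matching factorization patterns would occur for a proportion of primes equal to their share of the group: S_6 (6T16) additionally contains elements of type 5+1, 4+1+1 (234 of its 720 elements, about 32% of primes). None of the 27 primes tested shows any such pattern (for each of these groups the chance of that is below 10^-4), which rules them out. Hence G = (S_3 x S_3) : C_2 (6T13), of order 72.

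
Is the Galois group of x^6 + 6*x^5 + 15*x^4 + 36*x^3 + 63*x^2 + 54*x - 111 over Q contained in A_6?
No

The polynomial is irreducible of degree 6 over Q. Its discriminant is 5410421842378752, which is not a perfect square. A Galois group lies in the alternating group exactly when the discriminant is a square in Q, so the Galois group (S_3 x S_3) is not contained in A_6.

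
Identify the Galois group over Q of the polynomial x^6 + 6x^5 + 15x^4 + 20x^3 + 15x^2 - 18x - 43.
A_6 (order 360)

The polynomial f is an irreducible sextic over Q, so G = Gal(f/Q) is one of the 16 transitive subgroups 6T1, ..., 6T16 of S_6. The discriminant of f is 746496000000 = 864000^2, a perfect square, so G is contained in A_6. The transitive groups of degree 6 contained in A_6 are: A_4 (6T4, order 12), S_4 (6T7, order 24), (C_3 x C_3) : C_4 (6T10, order 36), PSL(2,5) (6T12, order 60), A_6 (6T15, order 360). By Dedekind's theorem, for a prime p not dividing disc(f) the degrees of the irreducible factors of f mod p form the cycle type of an element of G. Factoring f modulo the 6 such primes p <= 23 (skipping 2, 3, 5, which divide the discriminant), each new pattern first appears at: mod 7: f = (x + 5)(x^5 + x^4 + 3x^3 + 5x^2 + 4x + 4), pattern 5+1; mod 23: f = (x + 3)(x + 12)(x + 17)(x^3 + 20x^2 + 4x + 15), pattern 3+1+1+1. No other pattern occurs in this range, so the set of observed cycle types is {5+1, 3+1+1+1}. Among the candidates above, the only group containing elements of all these cycle types is A_6 (6T15) — each of A_4 (6T4), S_4 (6T7), (C_3 x C_3) : C_4 (6T10), PSL(2,5) (6T12) lacks at least one of them. Hence G = A_6 (6T15), of order 360.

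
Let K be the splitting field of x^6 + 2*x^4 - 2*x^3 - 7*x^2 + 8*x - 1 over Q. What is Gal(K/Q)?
The polynomial f is an irreducible sextic over Q, so G = Gal(f/Q) is one of the 16 transitive subgroups 6T1, ..., 6T16 of S_6. The discriminant of f is 276091456 = 16616^2, a perfect square, so G is contained in A_6. The transitive groups of degree 6 contained in A_6 are: A_4 (6T4, order 12), S_4 (6T7, order 24), (C_3 x C_3) : C_4 (6T10, order 36), PSL(2,5) (6T12, order 60), A_6 (6T15, order 360). By Dedekind's theorem, for a prime p not dividing disc(f) the degrees of the irreducible factors of f mod p form the cycle type of an element of G. Factoring f modulo the 79 such primes p <= 421 (skipping 2, 31, 67, which divide the discriminant), each new pattern first appears at: mod 3: f = (x^2 + x + 2)(x^4 + 2x^3 + x^2 + 2x + 1), pattern 4+2; mod 5: f = (x^3 + x^2 + 1)(x^3 + 4x^2 + 3x + 4), pattern 3+3; mod 11: f = (x + 1)(x + 6)(x^2 + 6x + 7)(x^2 + 9x + 6), pattern 2+2+1+1. No other pattern occurs in this range, so the set of observed cycle types is {4+2, 3+3, 2+2+1+1}. The candidates containing elements of all these cycle types are S_4 (6T7) of order 24, (C_3 x C_3) : C_4 (6T10) of order 36, A_6 (6T15) of order 360; the others are excluded. The observed types are precisely the cycle types that occur in S_4 (6T7) (apart from the identity). Each of the other remaining candidates has further cycle types, and by the Chebotarev density theorem the matching factorization patterns would occur for a proportion of primes equal to their share of the group: (C_3 x C_3) : C_4 (6T10) additionally contains elements of type 3+1+1+1 (4 of its 36 elements, about 11% of primes); A_6 (6T15) additionally contains elements of type 5+1, 3+1+1+1 (184 of its 360 elements, about 51% of primes). None of the 79 primes tested shows any such pattern (for each of these groups the chance of that is below 10^-4), which rules them out. Hence G = S_4 (6T7), of order 24.

6T7: S_4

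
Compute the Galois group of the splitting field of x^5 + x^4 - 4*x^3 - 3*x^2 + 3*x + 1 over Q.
C_5

The polynomial f is an irreducible quintic over Q, so G = Gal(f/Q) is a transitive subgroup of S_5: one of C_5 (5T1, order 5), D_5 (5T2, order 10), F_20 (5T3, order 20), A_5 (5T4, order 60) or S_5 (5T5, order 120). The discriminant of f is 14641 = 121^2, a perfect square, so G is contained in A_5. The transitive groups of degree 5 contained in A_5 are: C_5 (5T1, order 5), D_5 (5T2, order 10), A_5 (5T4, order 60). By Dedekind's theorem, for a prime p not dividing disc(f) the degrees of the irreducible factors of f mod p form the cycle type of an element of G. Factoring f modulo the 14 such primes p <= 47 (skipping 11, which divides the discriminant), each new pattern first appears at: mod 2: f = (x^5 + x^4 + x^2 + x + 1), pattern 5; mod 23: f = (x + 9)(x + 12)(x + 13)(x + 17)(x + 19), pattern 1+1+1+1+1. No other pattern occurs in this range, so the set of observed cycle types is {5, 1+1+1+1+1}. The candidates containing elements of all these cycle types are C_5 (5T1) of order 5, D_5 (5T2) of order 10, A_5 (5T4) of order 60; the others are excluded. The observed types are precisely the cycle types that occur in C_5 (5T1). Each of the other remaining candidates has further cycle types, and by the Chebotarev density theorem the matching factorization patterns would occur for a proportion of primes equal to their share of the group: D_5 (5T2) additionally contains elements of type 2+2+1 (5 of its 10 elements, about 50% of primes); A_5 (5T4) additionally contains elements of type 3+1+1, 2+2+1 (35 of its 60 elements, about 58% of primes). None of the 14 primes tested shows any such pattern (for each of these groups the chance of that is below 10^-4), which rules them out. Hence G = C_5 (5T1), of order 5.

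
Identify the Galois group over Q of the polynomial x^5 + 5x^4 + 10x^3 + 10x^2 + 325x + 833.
A_5

The polynomial f is an irreducible quintic over Q, so G = Gal(f/Q) is a transitive subgroup of S_5: one of C_5 (5T1, order 5), D_5 (5T2, order 10), F_20 (5T3, order 20), A_5 (5T4, order 60) or S_5 (5T5, order 120). The discriminant of f is 1073741824000000 = 32768000^2, a perfect square, so G is contained in A_5. The transitive groups of degree 5 contained in A_5 are: C_5 (5T1, order 5), D_5 (5T2, order 10), A_5 (5T4, order 60). By Dedekind's theorem, for a prime p not dividing disc(f) the degrees of the irreducible factors of f mod p form the cycle type of an element of G. Factoring f modulo the 2 such primes p <= 7 (skipping 2, 5, which divide the discriminant), each new pattern first appears at: mod 3: f = (x^5 + 2x^4 + x^3 + x^2 + x + 2), pattern 5; mod 7: f = (x)(x + 5)(x^3 + 3x + 2), pattern 3+1+1. No other pattern occurs in this range, so the set of observed cycle types is {5, 3+1+1}. Among the candidates above, the only group containing elements of all these cycle types is A_5 (5T4) — each of C_5 (5T1), D_5 (5T2) lacks at least one of them. Hence G = A_5 (5T4), of order 60.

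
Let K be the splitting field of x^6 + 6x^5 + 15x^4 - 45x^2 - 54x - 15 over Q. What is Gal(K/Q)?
S_3 x S_3 (also written G36-)

The polynomial f is an irreducible sextic over Q, so G = Gal(f/Q) is one of the 16 transitive subgroups 6T1, ..., 6T16 of S_6. The discriminant of f is 660451885056, which is not a perfect square, so G is not contained in A_6. The transitive groups of degree 6 not contained in A_6 are: C_6 (6T1, order 6), S_3 (6T2, order 6), D_6 (6T3, order 12), C_3 x S_3 (6T5, order 18), A_4 x C_2 (6T6, order 24), S_4 (6T8, order 24), S_3 x S_3 (6T9, order 36), S_4 x C_2 (6T11, order 48), (S_3 x S_3) : C_2 (6T13, order 72), PGL(2,5) (6T14, order 120), S_6 (6T16, order 720). By Dedekind's theorem, for a prime p not dividing disc(f) the degrees of the irreducible factors of f mod p form the cycle type of an element of G. Factoring f modulo the 14 such primes p <= 53 (skipping 2, 3, which divide the discriminant), each new pattern first appears at: mod 5: f = (x)(x + 2)(x^2 + x + 1)(x^2 + 3x + 3), pattern 2+2+1+1; mod 7: f = (x^6 + 6x^5 + x^4 + 4x^2 + 2x + 6), pattern 6; mod 19: f = (x + 3)(x + 4)(x + 15)(x^3 + 3x^2 + 3x + 11), pattern 3+1+1+1; mod 31: f = (x^2 + 18x + 2)(x^2 + 20x + 16)(x^2 + 30x + 16), pattern 2+2+2; mod 43: f = (x^3 + 3x^2 + 3x + 6)(x^3 + 3x^2 + 3x + 19), pattern 3+3. No other pattern occurs in this range, so the set of observed cycle types is {2+2+1+1, 6, 3+1+1+1, 2+2+2, 3+3}. The candidates containing elements of all these cycle types are S_3 x S_3 (6T9) of order 36, (S_3 x S_3) : C_2 (6T13) of order 72, S_6 (6T16) of order 720; the others are excluded. The observed types are precisely the cycle types that occur in S_3 x S_3 (6T9) (apart from the identity). Each of the other remaining candidates has further cycle types, and by the Chebotarev density theorem the matching factorization patterns would occur for a proportion of primes equal to their share of the group: (S_3 x S_3) : C_2 (6T13) additionally contains elements of type 4+2, 3+2+1, 2+1+1+1+1 (36 of its 72 elements, about 50% of primes); S_6 (6T16) additionally contains elements of type 5+1, 4+2, 4+1+1, 3+2+1, 2+1+1+1+1 (459 of its 720 elements, about 64% of primes). None of the 14 primes tested shows any such pattern (for each of these groups the chance of that is below 10^-4), which rules them out. Hence G = S_3 x S_3 (6T9), of order 36.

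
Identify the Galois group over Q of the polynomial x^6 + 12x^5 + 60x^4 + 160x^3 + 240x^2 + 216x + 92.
A_6

The polynomial f is an irreducible sextic over Q, so G = Gal(f/Q) is one of the 16 transitive subgroups 6T1, ..., 6T16 of S_6. The discriminant of f is 746496000000 = 864000^2, a perfect square, so G is contained in A_6. The transitive groups of degree 6 contained in A_6 are: A_4 (6T4, order 12), S_4 (6T7, order 24), (C_3 x C_3) : C_4 (6T10, order 36), PSL(2,5) (6T12, order 60), A_6 (6T15, order 360). By Dedekind's theorem, for a prime p not dividing disc(f) the degrees of the irreducible factors of f mod p form the cycle type of an element of G. Factoring f modulo the 6 such primes p <= 23 (skipping 2, 3, 5, which divide the discriminant), each new pattern first appears at: mod 7: f = (x + 5)(x^5 + 4x^3 + 2x + 3), pattern 5+1; mod 23: f = (x)(x + 9)(x + 14)(x^3 + 12x^2 + 3x + 5), pattern 3+1+1+1. No other pattern occurs in this range, so the set of observed cycle types is {5+1, 3+1+1+1}. Among the candidates above, the only group containing elements of all these cycle types is A_6 (6T15) — each of A_4 (6T4), S_4 (6T7), (C_3 x C_3) : C_4 (6T10), PSL(2,5) (6T12) lacks at least one of them. Hence G = A_6 (6T15), of order 360.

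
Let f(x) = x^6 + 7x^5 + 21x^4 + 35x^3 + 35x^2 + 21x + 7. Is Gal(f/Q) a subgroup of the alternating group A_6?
The polynomial is irreducible of degree 6 over Q. Its discriminant is -16807, which is not a perfect square. A Galois group lies in the alternating group exactly when the discriminant is a square in Q, so the Galois group (C_6) is not contained in A_6.

No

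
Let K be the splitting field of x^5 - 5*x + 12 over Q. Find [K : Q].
10

The degree of the splitting field over Q equals the order of the Galois group, so first determine the group. The polynomial f is an irreducible quintic over Q, so G = Gal(f/Q) is a transitive subgroup of S_5: one of C_5 (5T1, order 5), D_5 (5T2, order 10), F_20 (5T3, order 20), A_5 (5T4, order 60) or S_5 (5T5, order 120). The discriminant of f is 64000000 = 8000^2, a perfect square, so G is contained in A_5. The transitive groups of degree 5 contained in A_5 are: C_5 (5T1, order 5), D_5 (5T2, order 10), A_5 (5T4, order 60). By Dedekind's theorem, for a prime p not dividing disc(f) the degrees of the irreducible factors of f mod p form the cycle type of an element of G. Factoring f modulo the 23 such primes p <= 97 (skipping 2, 5, which divide the discriminant), each new pattern first appears at: mod 3: f = (x)(x^2 + x + 2)(x^2 + 2x + 2), pattern 2+2+1; mod 7: f = (x^5 + 2x + 5), pattern 5. No other pattern occurs in this range, so the set of observed cycle types is {2+2+1, 5}. The candidates containing elements of all these cycle types are D_5 (5T2) of order 10, A_5 (5T4) of order 60; the others are excluded. The observed types are precisely the cycle types that occur in D_5 (5T2) (apart from the identity). Each of the other remaining candidates has further cycle types, and by the Chebotarev density theorem the matching factorization patterns would occur for a proportion of primes equal to their share of the group: A_5 (5T4) additionally contains elements of type 3+1+1 (20 of its 60 elements, about 33% of primes). None of the 23 primes tested shows any such pattern (for each of these groups the chance of that is below 10^-4), which rules them out. Hence G = D_5 (5T2), of order 10. The Galois group D_5 (5T2) has order 10, so the splitting field has degree 10 over Q.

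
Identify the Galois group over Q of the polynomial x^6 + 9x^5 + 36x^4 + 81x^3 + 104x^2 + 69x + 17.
The polynomial f is an irreducible sextic over Q, so G = Gal(f/Q) is one of the 16 transitive subgroups 6T1, ..., 6T16 of S_6. The discriminant of f is 810448, which is not a perfect square, so G is not contained in A_6. The transitive groups of degree 6 not contained in A_6 are: C_6 (6T1, order 6), S_3 (6T2, order 6), D_6 (6T3, order 12), C_3 x S_3 (6T5, order 18), A_4 x C_2 (6T6, order 24), S_4 (6T8, order 24), S_3 x S_3 (6T9, order 36), S_4 x C_2 (6T11, order 48), (S_3 x S_3) : C_2 (6T13, order 72), PGL(2,5) (6T14, order 120), S_6 (6T16, order 720). By Dedekind's theorem, for a prime p not dividing disc(f) the degrees of the irreducible factors of f mod p form the cycle type of an element of G. Factoring f modulo the 22 such primes p <= 89 (skipping 2, 37, which divide the discriminant), each new pattern first appears at: mod 3: f = (x^3 + x^2 + 2x + 1)(x^3 + 2x^2 + 2x + 2), pattern 3+3; mod 5: f = (x^2 + 2x + 4)(x^2 + 3x + 4)(x^2 + 4x + 2), pattern 2+2+2; mod 17: f = (x)(x + 3)(x^4 + 6x^3 + x^2 + 10x + 6), pattern 4+1+1; mod 67: f = (x + 6)(x + 64)(x^2 + 3x + 42)(x^2 + 3x + 52), pattern 2+2+1+1. No other pattern occurs in this range, so the set of observed cycle types is {3+3, 2+2+2, 4+1+1, 2+2+1+1}. The candidates containing elements of all these cycle types are S_4 (6T8) of order 24, S_4 x C_2 (6T11) of order 48, PGL(2,5) (6T14) of order 120, S_6 (6T16) of order 720; the others are excluded. The observed types are precisely the cycle types that occur in S_4 (6T8) (apart from the identity). Each of the other remaining candidates has further cycle types, and by the Chebotarev density theorem the matching factorization patterns would occur for a proportion of primes equal to their share of the group: S_4 x C_2 (6T11) additionally contains elements of type 6, 4+2, 2+1+1+1+1 (17 of its 48 elements, about 35% of primes); PGL(2,5) (6T14) additionally contains elements of type 6, 5+1 (44 of its 120 elements, about 37% of primes); S_6 (6T16) additionally contains elements of type 6, 5+1, 4+2, 3+2+1, 3+1+1+1, 2+1+1+1+1 (529 of its 720 elements, about 73% of primes). None of the 22 primes tested shows any such pattern (for each of these groups the chance of that is below 10^-4), which rules them out. Hence G = S_4 (6T8), of order 24.

S_4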